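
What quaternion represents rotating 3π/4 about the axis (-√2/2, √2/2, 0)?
0.3827 - 0.6533i + 0.6533j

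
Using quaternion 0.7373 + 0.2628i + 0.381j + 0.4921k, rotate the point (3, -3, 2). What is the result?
(3.893, 1.62, -2.054)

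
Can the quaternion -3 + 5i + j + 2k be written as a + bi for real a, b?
No. The quaternion -3 + 5i + j + 2k has j-coefficient y = 1 and k-coefficient z = 2, not both zero, so it does not lie in the complex subalgebra spanned by 1 and i.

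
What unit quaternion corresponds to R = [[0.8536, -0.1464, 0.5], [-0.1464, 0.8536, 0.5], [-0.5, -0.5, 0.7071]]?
0.9239 - 0.2706i + 0.2706j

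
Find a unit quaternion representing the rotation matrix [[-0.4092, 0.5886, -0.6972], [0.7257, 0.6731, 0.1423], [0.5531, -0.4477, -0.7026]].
-0.3746 + 0.3938i + 0.8344j - 0.0915k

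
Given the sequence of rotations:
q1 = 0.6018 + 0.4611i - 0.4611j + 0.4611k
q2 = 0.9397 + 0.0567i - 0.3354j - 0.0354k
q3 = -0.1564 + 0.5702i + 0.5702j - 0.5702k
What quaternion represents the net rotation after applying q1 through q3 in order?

q2 · q1 = 0.401 + 0.2964i - 0.6776j + 0.5405k
q3 · q2 · q1 = 0.4628 + 0.1041i - 0.1426j - 0.8686k
0.4628 + 0.1041i - 0.1426j - 0.8686k


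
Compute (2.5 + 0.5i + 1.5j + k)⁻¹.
0.2564 - 0.0513i - 0.1538j - 0.1026k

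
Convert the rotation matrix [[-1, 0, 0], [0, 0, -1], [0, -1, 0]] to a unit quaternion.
-0.7071j + 0.7071k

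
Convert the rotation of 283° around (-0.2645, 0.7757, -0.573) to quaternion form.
-0.7826 - 0.1647i + 0.4829j - 0.3567k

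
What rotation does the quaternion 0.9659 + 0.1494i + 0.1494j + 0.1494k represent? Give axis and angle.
axis = (√3/3, √3/3, √3/3), θ = π/6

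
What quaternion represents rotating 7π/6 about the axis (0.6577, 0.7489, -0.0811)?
-0.2588 + 0.6353i + 0.7234j - 0.0783k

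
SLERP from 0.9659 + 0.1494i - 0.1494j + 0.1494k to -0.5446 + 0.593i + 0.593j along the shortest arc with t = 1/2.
0.8646 - 0.2539i - 0.425j + 0.0855k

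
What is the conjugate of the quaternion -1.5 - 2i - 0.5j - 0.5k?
-1.5 + 2i + 0.5j + 0.5k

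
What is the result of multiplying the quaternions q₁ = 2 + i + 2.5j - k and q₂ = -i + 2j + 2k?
-2 + 5i + 3j + 8.5k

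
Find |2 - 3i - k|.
√14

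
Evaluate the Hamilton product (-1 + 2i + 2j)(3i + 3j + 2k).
-12 + i - 7j - 2k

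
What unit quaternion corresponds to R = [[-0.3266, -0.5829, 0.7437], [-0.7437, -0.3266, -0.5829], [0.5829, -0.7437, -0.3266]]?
-0.0698 + 0.5759i - 0.5759j + 0.5759k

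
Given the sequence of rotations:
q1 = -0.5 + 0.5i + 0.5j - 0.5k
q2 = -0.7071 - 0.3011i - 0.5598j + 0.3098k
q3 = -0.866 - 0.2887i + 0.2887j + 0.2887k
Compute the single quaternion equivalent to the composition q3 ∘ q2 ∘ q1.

q2 · q1 = 0.9389 - 0.078i - 0.0693j + 0.328k
q3 · q2 · q1 = -0.9103 - 0.0888i + 0.4032j + 0.0295k
-0.9103 - 0.0888i + 0.4032j + 0.0295k


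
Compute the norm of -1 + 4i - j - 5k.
√43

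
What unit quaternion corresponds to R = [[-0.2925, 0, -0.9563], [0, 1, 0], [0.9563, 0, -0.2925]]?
0.5948 - 0.8039j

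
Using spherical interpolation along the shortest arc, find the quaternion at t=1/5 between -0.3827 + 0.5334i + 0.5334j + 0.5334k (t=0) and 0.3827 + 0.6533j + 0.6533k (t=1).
-0.2357 + 0.454i + 0.6076j + 0.6076k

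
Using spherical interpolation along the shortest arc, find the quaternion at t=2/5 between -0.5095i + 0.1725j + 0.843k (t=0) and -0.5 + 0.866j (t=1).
-0.2722 - 0.388i + 0.6028j + 0.6419k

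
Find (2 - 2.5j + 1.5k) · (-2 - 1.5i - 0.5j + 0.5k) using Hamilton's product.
-6 - 3.5i + 1.75j - 5.75k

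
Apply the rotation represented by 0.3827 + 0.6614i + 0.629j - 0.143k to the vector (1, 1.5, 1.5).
(2.018, -0.18, -1.18)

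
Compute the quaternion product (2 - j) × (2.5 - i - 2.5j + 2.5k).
2.5 - 4.5i - 7.5j + 4k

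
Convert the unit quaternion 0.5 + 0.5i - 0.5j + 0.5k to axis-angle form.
axis = (√3/3, -√3/3, √3/3), θ = 2π/3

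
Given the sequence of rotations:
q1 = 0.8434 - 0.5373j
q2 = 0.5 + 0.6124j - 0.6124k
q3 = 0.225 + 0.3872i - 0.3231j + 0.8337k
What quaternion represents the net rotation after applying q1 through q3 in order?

q2 · q1 = 0.7507 - 0.329i + 0.2478j - 0.5165k
q3 · q2 · q1 = 0.807 + 0.1769i - 0.2611j + 0.4993k
0.807 + 0.1769i - 0.2611j + 0.4993k


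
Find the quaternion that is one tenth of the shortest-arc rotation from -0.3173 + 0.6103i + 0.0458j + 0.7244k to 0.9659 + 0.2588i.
-0.4457 + 0.5541i + 0.0444j + 0.7017k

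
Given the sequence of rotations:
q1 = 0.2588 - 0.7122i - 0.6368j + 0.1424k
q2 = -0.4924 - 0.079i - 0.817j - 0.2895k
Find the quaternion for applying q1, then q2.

q2 · q1 = -0.6627 + 0.0295i + 0.3196j - 0.6766k
-0.6627 + 0.0295i + 0.3196j - 0.6766k


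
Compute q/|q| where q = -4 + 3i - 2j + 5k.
-0.5443 + 0.4082i - 0.2722j + 0.6804k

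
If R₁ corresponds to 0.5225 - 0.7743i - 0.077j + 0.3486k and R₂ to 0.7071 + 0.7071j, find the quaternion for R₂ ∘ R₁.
0.4239 - 0.301i + 0.315j + 0.794k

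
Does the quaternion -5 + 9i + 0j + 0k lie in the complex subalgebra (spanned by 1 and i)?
Yes. The quaternion -5 + 9i has j- and k-coefficients y = z = 0, so it lies in the complex subalgebra spanned by 1 and i.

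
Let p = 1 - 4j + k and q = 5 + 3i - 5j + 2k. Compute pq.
-17 - 22j + 19k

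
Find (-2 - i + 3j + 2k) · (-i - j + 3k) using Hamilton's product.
-4 + 13i + 3j - 2k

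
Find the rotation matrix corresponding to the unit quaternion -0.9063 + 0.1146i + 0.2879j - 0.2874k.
[[0.669, -0.455, -0.5877], [0.5869, 0.8085, 0.0422], [0.456, -0.3732, 0.808]]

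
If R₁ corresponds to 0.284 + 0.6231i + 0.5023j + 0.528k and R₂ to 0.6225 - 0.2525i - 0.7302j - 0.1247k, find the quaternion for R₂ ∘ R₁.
0.7667 - 0.0067i + 0.1609j + 0.6214k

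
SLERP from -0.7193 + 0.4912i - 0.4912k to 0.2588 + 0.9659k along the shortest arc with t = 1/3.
-0.6102 + 0.3509i - 0.7103k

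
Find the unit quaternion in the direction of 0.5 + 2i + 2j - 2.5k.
0.1313 + 0.5252i + 0.5252j - 0.6565k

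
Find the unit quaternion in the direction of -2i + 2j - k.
-0.6667i + 0.6667j - 0.3333k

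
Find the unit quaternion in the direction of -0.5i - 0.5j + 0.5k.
-0.5774i - 0.5774j + 0.5774k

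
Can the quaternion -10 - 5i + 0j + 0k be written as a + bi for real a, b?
Yes. The quaternion -10 - 5i has j- and k-coefficients y = z = 0, so it lies in the complex subalgebra spanned by 1 and i.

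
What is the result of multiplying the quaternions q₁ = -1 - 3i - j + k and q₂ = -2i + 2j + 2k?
-6 - 2i + 2j - 10k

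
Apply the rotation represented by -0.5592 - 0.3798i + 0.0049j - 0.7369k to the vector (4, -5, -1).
(3.241, 5.586, -0.538)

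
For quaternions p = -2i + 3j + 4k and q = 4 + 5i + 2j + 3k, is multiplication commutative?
No: pq = -8 - 7i + 38j - 3k ≠ -8 - 9i - 14j + 35k = qp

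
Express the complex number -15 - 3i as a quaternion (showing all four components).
-15 - 3i + 0j + 0k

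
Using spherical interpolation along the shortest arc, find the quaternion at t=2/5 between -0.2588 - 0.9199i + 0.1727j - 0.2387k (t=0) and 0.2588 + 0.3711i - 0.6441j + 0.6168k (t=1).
-0.2825 - 0.761i + 0.3973j - 0.428k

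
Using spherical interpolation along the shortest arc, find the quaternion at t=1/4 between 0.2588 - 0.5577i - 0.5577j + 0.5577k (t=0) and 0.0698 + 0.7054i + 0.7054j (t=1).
0.1824 - 0.624i - 0.624j + 0.4336k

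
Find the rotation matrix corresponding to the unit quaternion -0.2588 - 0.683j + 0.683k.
[[-0.866, 0.3535, 0.3535], [-0.3535, 0.067, -0.933], [-0.3535, -0.933, 0.067]]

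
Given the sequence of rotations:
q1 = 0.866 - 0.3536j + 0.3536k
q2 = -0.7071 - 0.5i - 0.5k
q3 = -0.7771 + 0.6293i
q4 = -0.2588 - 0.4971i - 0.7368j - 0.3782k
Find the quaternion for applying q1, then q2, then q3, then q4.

q2 · q1 = -0.4355 - 0.6098i + 0.4268j - 0.5062k
q3 · q2 · q1 = 0.7222 + 0.1998i - 0.0131j + 0.662k
q4 · q3 · q2 · q1 = 0.1531 - 0.9034i - 0.2752j - 0.2907k
0.1531 - 0.9034i - 0.2752j - 0.2907k


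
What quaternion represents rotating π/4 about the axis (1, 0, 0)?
0.9239 + 0.3827i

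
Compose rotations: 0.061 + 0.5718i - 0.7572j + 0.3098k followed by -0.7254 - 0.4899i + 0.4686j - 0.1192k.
0.6276 - 0.3898i + 0.6615j - 0.129k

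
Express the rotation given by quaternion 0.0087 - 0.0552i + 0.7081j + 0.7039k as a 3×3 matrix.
[[-0.9938, -0.0904, -0.0654], [-0.0659, 0.003, 0.9978], [-0.09, 0.9959, -0.0089]]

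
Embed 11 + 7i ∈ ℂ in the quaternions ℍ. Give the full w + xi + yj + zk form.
11 + 7i + 0j + 0k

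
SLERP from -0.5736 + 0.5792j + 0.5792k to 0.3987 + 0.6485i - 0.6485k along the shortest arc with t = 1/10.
-0.5772 - 0.0749i + 0.5363j + 0.6112k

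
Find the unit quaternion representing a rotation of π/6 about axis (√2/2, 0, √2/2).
0.9659 + 0.183i + 0.183k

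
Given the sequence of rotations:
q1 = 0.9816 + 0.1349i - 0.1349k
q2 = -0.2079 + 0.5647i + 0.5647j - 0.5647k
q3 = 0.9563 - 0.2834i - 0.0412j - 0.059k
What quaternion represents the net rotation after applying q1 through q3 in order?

q2 · q1 = -0.3564 + 0.4501i + 0.5543j - 0.6024k
q3 · q2 · q1 = -0.226 + 0.589i + 0.3475j - 0.6936k
-0.226 + 0.589i + 0.3475j - 0.6936k


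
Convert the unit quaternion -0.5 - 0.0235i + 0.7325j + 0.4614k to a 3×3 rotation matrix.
[[-0.4989, 0.427, -0.7542], [-0.4958, 0.5731, 0.6525], [0.7108, 0.6995, -0.0742]]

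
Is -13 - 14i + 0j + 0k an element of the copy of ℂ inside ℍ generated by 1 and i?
Yes. The quaternion -13 - 14i has j- and k-coefficients y = z = 0, so it lies in the complex subalgebra spanned by 1 and i.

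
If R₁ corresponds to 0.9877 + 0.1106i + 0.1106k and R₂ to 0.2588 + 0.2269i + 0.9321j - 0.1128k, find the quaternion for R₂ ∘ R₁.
0.243 + 0.3558i + 0.8831j - 0.1859k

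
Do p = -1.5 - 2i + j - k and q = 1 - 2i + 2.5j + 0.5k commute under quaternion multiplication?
No: pq = -7.5 + 4i + 0.25j - 4.75k ≠ -7.5 - 2i - 5.75j + 1.25k = qp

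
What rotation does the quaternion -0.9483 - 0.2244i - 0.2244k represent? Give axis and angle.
axis = (-√2/2, 0, -√2/2), θ = 323°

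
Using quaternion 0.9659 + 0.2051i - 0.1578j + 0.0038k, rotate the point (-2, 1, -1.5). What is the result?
(-1.517, 1.627, -1.517)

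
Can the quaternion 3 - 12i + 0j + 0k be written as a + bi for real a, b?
Yes. The quaternion 3 - 12i has j- and k-coefficients y = z = 0, so it lies in the complex subalgebra spanned by 1 and i.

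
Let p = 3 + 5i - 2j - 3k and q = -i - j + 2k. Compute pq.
9 - 10i - 10j - k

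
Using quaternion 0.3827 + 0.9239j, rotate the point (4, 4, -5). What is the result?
(-6.364, 4, 0.707)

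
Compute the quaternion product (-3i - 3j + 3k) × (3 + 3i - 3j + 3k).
-9 - 9i + 9j + 27k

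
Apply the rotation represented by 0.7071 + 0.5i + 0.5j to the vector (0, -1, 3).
(1.621, -2.621, -0.707)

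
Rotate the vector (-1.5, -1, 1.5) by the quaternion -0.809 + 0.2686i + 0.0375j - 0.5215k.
(-0.367, -1.014, 2.082)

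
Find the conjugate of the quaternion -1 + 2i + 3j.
-1 - 2i - 3j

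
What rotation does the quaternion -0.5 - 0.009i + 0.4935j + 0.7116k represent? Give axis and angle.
axis = (-0.0104, 0.5698, 0.8217), θ = 4π/3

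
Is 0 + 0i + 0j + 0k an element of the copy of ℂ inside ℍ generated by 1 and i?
Yes. The quaternion 0 has j- and k-coefficients y = z = 0, so it lies in the complex subalgebra spanned by 1 and i.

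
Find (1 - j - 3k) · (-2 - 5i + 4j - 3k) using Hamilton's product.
-7 + 10i + 21j - 2k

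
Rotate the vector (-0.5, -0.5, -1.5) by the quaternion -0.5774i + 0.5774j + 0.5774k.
(1.5, -0.5, 0.5)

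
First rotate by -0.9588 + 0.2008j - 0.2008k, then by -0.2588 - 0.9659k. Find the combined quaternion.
0.0542 + 0.194i - 0.052j + 0.9781k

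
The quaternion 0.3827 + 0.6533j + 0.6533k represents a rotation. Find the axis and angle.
axis = (0, √2/2, √2/2), θ = 3π/4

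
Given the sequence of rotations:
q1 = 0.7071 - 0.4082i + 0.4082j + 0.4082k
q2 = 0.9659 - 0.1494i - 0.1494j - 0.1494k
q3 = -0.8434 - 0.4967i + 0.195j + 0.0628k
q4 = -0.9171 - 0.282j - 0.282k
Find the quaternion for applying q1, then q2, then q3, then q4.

q2 · q1 = 0.744 - 0.4999i + 0.4106j + 0.1667k
q3 · q2 · q1 = -0.9663 + 0.0588i - 0.1498j - 0.2003k
q4 · q3 · q2 · q1 = 0.7875 - 0.0397i + 0.3933j + 0.4728k
0.7875 - 0.0397i + 0.3933j + 0.4728k


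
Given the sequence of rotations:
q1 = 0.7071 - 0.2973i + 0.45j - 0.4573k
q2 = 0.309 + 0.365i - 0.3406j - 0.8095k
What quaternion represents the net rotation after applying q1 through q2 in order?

q2 · q1 = 0.1101 + 0.6863i + 0.3058j - 0.6507k
0.1101 + 0.6863i + 0.3058j - 0.6507k


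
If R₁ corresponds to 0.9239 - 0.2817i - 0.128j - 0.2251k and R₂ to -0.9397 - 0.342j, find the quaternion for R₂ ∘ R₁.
-0.912 + 0.3417i - 0.1957j + 0.1152k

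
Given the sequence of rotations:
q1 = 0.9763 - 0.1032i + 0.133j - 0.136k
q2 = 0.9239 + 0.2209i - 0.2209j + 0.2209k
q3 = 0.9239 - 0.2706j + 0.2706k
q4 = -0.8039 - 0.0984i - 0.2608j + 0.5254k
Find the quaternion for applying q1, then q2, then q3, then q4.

q2 · q1 = 0.9842 + 0.121i - 0.0855j + 0.0966k
q3 · q2 · q1 = 0.86 + 0.1088i - 0.3126j + 0.3883k
q4 · q3 · q2 · q1 = -0.9662 - 0.1091i + 0.1224j + 0.1988k
-0.9662 - 0.1091i + 0.1224j + 0.1988k


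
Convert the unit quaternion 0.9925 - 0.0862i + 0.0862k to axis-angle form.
axis = (-√2/2, 0, √2/2), θ = 14°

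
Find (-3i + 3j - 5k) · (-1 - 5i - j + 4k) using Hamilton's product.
8 + 10i + 34j + 23k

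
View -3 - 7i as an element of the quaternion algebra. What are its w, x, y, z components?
-3 - 7i + 0j + 0k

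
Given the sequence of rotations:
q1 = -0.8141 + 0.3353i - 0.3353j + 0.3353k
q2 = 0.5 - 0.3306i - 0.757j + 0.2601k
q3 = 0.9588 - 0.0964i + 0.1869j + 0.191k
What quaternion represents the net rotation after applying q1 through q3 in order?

q2 · q1 = -0.6372 + 0.2702i + 0.6467j + 0.3206k
q3 · q2 · q1 = -0.767 + 0.2569i + 0.5835j + 0.0728k
-0.767 + 0.2569i + 0.5835j + 0.0728k


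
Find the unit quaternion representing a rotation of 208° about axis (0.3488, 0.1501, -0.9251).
-0.2419 + 0.3384i + 0.1456j - 0.8976k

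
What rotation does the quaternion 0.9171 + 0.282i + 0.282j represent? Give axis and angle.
axis = (√2/2, √2/2, 0), θ = 47°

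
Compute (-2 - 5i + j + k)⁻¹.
-0.0645 + 0.1613i - 0.0323j - 0.0323k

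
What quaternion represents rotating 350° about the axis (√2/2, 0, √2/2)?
-0.9962 + 0.0616i + 0.0616k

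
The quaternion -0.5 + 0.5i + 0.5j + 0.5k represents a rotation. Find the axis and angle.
axis = (√3/3, √3/3, √3/3), θ = 4π/3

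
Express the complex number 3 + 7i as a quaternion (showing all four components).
3 + 7i + 0j + 0k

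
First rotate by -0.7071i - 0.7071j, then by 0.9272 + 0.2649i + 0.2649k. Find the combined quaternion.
0.1873 - 0.4683i - 0.8429j - 0.1873k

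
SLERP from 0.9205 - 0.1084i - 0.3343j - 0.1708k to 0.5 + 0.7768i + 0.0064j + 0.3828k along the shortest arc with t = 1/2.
0.8781 + 0.4132i - 0.2027j + 0.131k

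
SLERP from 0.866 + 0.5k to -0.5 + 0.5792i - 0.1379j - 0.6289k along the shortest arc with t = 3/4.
0.6256 - 0.4519i + 0.1076j + 0.6267k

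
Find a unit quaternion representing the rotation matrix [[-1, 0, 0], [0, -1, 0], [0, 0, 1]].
k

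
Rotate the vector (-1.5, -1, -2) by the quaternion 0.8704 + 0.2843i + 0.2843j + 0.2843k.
(-1.995, -0.995, -1.51)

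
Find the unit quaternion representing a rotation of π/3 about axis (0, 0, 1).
0.866 + 0.5k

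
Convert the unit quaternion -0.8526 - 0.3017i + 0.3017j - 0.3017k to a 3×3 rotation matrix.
[[0.6359, -0.6965, -0.3324], [0.3324, 0.6359, -0.6965], [0.6965, 0.3324, 0.6359]]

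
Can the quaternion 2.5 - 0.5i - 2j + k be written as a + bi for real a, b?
No. The quaternion 2.5 - 0.5i - 2j + k has j-coefficient y = -2 and k-coefficient z = 1, not both zero, so it does not lie in the complex subalgebra spanned by 1 and i.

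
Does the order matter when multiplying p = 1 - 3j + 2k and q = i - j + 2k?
Yes: pq = -7 - 3i + j + 5k ≠ -7 + 5i - 3j - k = qp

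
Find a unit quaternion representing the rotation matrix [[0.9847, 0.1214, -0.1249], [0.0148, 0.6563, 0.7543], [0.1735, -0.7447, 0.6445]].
0.9063 - 0.4135i - 0.0823j - 0.0294k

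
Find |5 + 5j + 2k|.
√54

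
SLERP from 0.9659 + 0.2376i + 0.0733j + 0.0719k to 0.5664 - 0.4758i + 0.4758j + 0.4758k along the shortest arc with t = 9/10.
0.6454 - 0.4157i + 0.4532j + 0.453k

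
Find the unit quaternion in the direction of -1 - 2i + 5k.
-0.1826 - 0.3651i + 0.9129k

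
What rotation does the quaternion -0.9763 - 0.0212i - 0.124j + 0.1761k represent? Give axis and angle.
axis = (-0.098, -0.573, 0.8137), θ = 335°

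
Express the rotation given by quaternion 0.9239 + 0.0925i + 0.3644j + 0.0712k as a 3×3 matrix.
[[0.7243, -0.0641, 0.6865], [0.199, 0.9727, -0.119], [-0.6602, 0.2228, 0.7173]]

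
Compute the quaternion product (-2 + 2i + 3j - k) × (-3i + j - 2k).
1 + i + 5j + 15k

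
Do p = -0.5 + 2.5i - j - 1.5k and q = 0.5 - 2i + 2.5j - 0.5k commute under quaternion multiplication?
No: pq = 6.5 + 6.5i + 2.5j + 3.75k ≠ 6.5 - 2i - 6j - 4.75k = qp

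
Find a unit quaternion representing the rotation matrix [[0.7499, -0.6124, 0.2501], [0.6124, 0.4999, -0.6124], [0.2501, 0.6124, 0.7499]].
0.866 + 0.3536i + 0.3536k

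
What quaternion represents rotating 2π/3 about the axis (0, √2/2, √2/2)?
0.5 + 0.6124j + 0.6124k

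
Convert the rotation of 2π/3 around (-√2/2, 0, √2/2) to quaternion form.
0.5 - 0.6124i + 0.6124k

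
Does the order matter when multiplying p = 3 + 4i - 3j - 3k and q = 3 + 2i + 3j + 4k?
Yes: pq = 22 + 15i - 22j + 21k ≠ 22 + 21i + 22j - 15k = qp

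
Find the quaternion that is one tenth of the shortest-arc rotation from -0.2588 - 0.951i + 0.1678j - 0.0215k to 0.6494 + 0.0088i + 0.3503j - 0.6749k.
-0.3476 - 0.9277i + 0.112j + 0.0783k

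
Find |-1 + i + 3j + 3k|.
√20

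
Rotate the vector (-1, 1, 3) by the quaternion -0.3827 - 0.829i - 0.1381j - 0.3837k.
(1.494, -2.777, -1.028)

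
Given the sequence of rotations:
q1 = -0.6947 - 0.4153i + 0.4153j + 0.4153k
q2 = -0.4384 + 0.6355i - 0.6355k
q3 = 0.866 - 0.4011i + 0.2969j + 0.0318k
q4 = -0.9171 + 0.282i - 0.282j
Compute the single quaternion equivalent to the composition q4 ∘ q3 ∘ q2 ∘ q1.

q2 · q1 = 0.8324 + 0.0045i - 0.1821j + 0.5233k
q3 · q2 · q1 = 0.7601 - 0.1688i + 0.2995j + 0.5514k
q4 · q3 · q2 · q1 = -0.565 + 0.2137i - 0.6445j - 0.4688k
-0.565 + 0.2137i - 0.6445j - 0.4688k


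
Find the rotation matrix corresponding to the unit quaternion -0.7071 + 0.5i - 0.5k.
[[0.5, -0.7071, -0.5], [0.7071, 0, 0.7071], [-0.5, -0.7071, 0.5]]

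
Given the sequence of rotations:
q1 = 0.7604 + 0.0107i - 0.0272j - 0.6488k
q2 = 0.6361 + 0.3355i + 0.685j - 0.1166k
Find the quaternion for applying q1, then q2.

q2 · q1 = 0.4231 - 0.1857i + 0.72j - 0.5178k
0.4231 - 0.1857i + 0.72j - 0.5178k


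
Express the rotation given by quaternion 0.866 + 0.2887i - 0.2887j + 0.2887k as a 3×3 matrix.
[[0.6666, -0.6667, -0.3333], [0.3333, 0.6666, -0.6667], [0.6667, 0.3333, 0.6666]]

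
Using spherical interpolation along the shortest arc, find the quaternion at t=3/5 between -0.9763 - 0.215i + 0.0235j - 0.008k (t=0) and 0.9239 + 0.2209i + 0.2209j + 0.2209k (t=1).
-0.9574 - 0.2214i - 0.1246j - 0.1373k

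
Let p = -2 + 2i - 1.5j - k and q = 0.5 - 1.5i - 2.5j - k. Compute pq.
-2.75 + 3i + 7.75j - 5.75k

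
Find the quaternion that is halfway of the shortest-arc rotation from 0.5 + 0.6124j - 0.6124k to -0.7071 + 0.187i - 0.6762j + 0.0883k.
0.6324 - 0.098i + 0.6751j - 0.3671k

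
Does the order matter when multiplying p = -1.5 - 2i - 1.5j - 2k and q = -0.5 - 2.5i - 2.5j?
Yes: pq = -8 - 0.25i + 9.5j + 2.25k ≠ -8 + 9.75i - 0.5j - 0.25k = qp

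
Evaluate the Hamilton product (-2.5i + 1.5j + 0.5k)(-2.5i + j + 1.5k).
-8.5 + 1.75i + 2.5j + 1.25k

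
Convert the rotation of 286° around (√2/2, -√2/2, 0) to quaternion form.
-0.7986 + 0.4255i - 0.4255j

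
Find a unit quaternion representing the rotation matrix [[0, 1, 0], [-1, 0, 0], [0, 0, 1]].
0.7071 - 0.7071k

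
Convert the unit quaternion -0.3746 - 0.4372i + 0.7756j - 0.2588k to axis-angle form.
axis = (-0.4715, 0.8365, -0.2791), θ = 224°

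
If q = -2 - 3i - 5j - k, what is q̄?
-2 + 3i + 5j + k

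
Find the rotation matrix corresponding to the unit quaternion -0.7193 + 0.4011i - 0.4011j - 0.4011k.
[[0.3565, -0.8988, 0.2553], [0.2553, 0.3565, 0.8988], [-0.8988, -0.2553, 0.3565]]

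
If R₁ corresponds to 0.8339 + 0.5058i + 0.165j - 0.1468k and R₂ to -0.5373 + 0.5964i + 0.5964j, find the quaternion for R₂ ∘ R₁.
-0.8481 + 0.138i + 0.4962j - 0.1244k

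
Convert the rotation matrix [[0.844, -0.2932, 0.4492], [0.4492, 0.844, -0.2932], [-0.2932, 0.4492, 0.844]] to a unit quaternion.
0.9397 + 0.1975i + 0.1975j + 0.1975k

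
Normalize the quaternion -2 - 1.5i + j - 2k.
-0.5963 - 0.4472i + 0.2981j - 0.5963k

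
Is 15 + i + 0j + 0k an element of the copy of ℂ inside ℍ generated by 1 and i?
Yes. The quaternion 15 + i has j- and k-coefficients y = z = 0, so it lies in the complex subalgebra spanned by 1 and i.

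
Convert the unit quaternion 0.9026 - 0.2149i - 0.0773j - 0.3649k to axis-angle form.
axis = (-0.4992, -0.1796, -0.8477), θ = 51°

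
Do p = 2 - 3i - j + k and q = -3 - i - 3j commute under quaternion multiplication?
No: pq = -12 + 10i - 4j + 5k ≠ -12 + 4i - 2j - 11k = qp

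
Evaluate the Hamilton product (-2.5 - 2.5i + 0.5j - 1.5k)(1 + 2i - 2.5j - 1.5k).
1.5 - 12i + 7.5k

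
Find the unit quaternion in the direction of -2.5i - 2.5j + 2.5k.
-0.5774i - 0.5774j + 0.5774k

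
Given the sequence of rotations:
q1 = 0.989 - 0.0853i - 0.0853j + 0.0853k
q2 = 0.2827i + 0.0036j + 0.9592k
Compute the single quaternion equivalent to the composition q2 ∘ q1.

q2 · q1 = -0.0574 + 0.3617i - 0.1024j + 0.9248k
-0.0574 + 0.3617i - 0.1024j + 0.9248k


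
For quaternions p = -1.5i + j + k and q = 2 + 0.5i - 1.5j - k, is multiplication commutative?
No: pq = 3.25 - 2.5i + j + 3.75k ≠ 3.25 - 3.5i + 3j + 0.25k = qp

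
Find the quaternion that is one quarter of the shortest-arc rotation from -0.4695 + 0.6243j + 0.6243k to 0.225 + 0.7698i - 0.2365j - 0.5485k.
-0.4411 - 0.2214i + 0.5685j + 0.6582k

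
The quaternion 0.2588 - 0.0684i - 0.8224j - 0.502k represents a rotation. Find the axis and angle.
axis = (-0.0708, -0.8514, -0.5197), θ = 5π/6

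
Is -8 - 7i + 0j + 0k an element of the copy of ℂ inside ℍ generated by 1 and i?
Yes. The quaternion -8 - 7i has j- and k-coefficients y = z = 0, so it lies in the complex subalgebra spanned by 1 and i.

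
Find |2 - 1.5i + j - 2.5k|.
3.674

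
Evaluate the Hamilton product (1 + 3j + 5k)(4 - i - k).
9 - 4i + 7j + 22k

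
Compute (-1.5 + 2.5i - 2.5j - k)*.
-1.5 - 2.5i + 2.5j + k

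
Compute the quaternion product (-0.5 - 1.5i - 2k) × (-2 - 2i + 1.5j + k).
7i + 4.75j + 1.25k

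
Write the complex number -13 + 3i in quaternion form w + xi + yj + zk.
-13 + 3i + 0j + 0k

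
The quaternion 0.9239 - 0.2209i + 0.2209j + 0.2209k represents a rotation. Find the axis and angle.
axis = (-√3/3, √3/3, √3/3), θ = π/4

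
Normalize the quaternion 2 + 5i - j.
0.3651 + 0.9129i - 0.1826j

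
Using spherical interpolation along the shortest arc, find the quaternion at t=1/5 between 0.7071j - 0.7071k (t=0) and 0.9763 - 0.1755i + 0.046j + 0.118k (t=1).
-0.2926 + 0.0526i + 0.6501j - 0.6993k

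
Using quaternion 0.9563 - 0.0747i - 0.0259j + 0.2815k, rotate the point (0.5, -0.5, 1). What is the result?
(0.596, -0.016, 1.07)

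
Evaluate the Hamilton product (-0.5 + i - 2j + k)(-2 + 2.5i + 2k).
-3.5 - 7.25i + 4.5j + 2k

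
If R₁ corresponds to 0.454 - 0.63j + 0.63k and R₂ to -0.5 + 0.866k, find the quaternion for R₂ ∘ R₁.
-0.7726 + 0.5456i + 0.315j + 0.0782k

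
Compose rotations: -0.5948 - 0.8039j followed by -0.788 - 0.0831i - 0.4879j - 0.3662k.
0.0765 - 0.245i + 0.9237j + 0.2846k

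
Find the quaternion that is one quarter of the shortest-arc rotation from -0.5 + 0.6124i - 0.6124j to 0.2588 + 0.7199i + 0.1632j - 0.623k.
-0.3473 + 0.7786i - 0.4777j - 0.2122k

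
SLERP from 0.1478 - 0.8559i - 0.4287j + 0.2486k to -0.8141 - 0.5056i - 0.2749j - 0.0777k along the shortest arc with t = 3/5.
-0.4955 - 0.7682i - 0.3999j + 0.0667k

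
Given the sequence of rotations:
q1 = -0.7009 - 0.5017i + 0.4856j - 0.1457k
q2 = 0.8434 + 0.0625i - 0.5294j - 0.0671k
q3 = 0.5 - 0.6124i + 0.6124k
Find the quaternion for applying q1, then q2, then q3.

q2 · q1 = -0.3125 - 0.3572i + 0.8234j - 0.3111k
q3 · q2 · q1 = -0.1845 - 0.4915i + 0.0024j - 0.8512k
-0.1845 - 0.4915i + 0.0024j - 0.8512k


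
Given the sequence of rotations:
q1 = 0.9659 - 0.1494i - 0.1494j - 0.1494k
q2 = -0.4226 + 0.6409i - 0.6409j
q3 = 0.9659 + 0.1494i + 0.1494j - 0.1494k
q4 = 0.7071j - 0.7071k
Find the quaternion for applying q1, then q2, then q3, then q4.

q2 · q1 = -0.4082 + 0.7779i - 0.4602j - 0.1284k
q3 · q2 · q1 = -0.4609 + 0.6025i - 0.6025j - 0.248k
q4 · q3 · q2 · q1 = 0.2507 - 0.6014i - 0.7519j - 0.1001k
0.2507 - 0.6014i - 0.7519j - 0.1001k


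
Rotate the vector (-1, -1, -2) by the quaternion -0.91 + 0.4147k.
(-1.411, 0.099, -2)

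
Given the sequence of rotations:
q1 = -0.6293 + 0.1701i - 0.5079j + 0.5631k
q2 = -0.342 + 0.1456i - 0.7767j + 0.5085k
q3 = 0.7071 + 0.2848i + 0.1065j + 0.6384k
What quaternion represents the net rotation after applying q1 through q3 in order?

q2 · q1 = -0.4904 - 0.3289i + 0.667j - 0.4544k
q3 · q2 · q1 = -0.034 - 0.8464i + 0.3389j - 0.4094k
-0.034 - 0.8464i + 0.3389j - 0.4094k


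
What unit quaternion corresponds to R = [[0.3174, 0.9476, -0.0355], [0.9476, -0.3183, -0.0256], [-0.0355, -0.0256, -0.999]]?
0.8116i + 0.5838j - 0.0219k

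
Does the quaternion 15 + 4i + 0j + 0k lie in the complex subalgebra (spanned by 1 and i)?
Yes. The quaternion 15 + 4i has j- and k-coefficients y = z = 0, so it lies in the complex subalgebra spanned by 1 and i.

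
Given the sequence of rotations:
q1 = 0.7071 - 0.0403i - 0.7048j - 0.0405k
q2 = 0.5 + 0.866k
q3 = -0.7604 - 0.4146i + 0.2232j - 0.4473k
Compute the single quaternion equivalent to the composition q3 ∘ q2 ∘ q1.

q2 · q1 = 0.3886 + 0.5902i - 0.3873j + 0.5921k
q3 · q2 · q1 = 0.3005 - 0.651i + 0.3627j - 0.5952k
0.3005 - 0.651i + 0.3627j - 0.5952k


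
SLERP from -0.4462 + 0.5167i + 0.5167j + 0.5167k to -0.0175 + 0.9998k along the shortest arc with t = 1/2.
-0.2656 + 0.2959i + 0.2959j + 0.8685k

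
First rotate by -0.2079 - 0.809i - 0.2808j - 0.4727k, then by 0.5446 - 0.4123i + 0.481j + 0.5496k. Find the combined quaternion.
-0.0519 - 0.4279i - 0.8924j + 0.1332k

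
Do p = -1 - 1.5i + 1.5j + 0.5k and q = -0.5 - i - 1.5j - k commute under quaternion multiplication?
No: pq = 1.75 + i - 1.25j + 4.5k ≠ 1.75 + 2.5i + 2.75j - 3k = qp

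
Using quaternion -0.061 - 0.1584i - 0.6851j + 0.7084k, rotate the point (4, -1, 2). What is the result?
(-4.355, -1.404, -0.258)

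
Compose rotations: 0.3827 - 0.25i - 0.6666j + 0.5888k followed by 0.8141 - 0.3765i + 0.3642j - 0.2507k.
0.6078 - 0.3003i - 0.1189j + 0.7254k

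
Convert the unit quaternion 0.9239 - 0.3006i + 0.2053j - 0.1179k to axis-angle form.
axis = (-0.7856, 0.5365, -0.3081), θ = π/4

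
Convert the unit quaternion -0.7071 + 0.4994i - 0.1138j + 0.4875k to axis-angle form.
axis = (0.7063, -0.1609, 0.6894), θ = 3π/2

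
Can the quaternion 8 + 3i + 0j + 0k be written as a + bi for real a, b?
Yes. The quaternion 8 + 3i has j- and k-coefficients y = z = 0, so it lies in the complex subalgebra spanned by 1 and i.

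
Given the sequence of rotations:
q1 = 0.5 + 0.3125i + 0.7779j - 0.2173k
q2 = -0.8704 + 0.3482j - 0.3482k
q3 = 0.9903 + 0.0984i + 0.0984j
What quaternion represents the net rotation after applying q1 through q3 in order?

q2 · q1 = -0.7817 - 0.0768i - 0.6118j - 0.0938k
q3 · q2 · q1 = -0.7064 - 0.1622i - 0.6736j - 0.1455k
-0.7064 - 0.1622i - 0.6736j - 0.1455k


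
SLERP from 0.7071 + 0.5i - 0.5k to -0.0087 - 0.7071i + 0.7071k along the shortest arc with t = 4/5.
0.1633 + 0.6976i - 0.6976k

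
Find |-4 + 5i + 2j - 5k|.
√70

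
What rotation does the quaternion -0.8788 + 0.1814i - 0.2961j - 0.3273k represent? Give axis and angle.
axis = (0.3801, -0.6205, -0.6859), θ = 303°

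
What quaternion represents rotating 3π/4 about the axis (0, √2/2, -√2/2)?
0.3827 + 0.6533j - 0.6533k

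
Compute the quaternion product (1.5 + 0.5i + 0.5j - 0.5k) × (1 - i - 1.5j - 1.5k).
2 - 2.5i - 0.5j - 3k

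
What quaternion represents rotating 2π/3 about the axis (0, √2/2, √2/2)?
0.5 + 0.6124j + 0.6124k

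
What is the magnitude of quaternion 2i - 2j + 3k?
√17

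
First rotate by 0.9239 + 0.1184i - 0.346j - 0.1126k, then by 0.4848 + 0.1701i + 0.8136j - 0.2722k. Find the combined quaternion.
0.6786 + 0.0288i + 0.5709j - 0.4613k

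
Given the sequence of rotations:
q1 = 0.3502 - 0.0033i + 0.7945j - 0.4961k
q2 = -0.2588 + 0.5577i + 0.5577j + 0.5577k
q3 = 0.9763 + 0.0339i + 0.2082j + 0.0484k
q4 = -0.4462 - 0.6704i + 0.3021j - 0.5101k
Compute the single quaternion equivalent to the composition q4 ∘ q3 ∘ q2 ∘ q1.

q2 · q1 = -0.2552 - 0.5236i + 0.2645j + 0.7686k
q3 · q2 · q1 = -0.3237 - 0.3726i + 0.1537j + 0.856k
q4 · q3 · q2 · q1 = 0.2849 + 0.7203i + 0.5976j - 0.2073k
0.2849 + 0.7203i + 0.5976j - 0.2073k


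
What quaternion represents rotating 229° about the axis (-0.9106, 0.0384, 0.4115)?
-0.4147 - 0.8286i + 0.0349j + 0.3744k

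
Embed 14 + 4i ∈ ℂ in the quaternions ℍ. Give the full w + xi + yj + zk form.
14 + 4i + 0j + 0k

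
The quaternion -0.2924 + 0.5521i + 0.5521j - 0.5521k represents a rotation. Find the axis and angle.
axis = (√3/3, √3/3, -√3/3), θ = 214°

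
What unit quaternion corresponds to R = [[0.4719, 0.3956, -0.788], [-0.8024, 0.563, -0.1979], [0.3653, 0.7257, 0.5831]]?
0.809 + 0.2854i - 0.3564j - 0.3702k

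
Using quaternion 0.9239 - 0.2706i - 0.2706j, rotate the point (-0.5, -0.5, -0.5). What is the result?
(-0.25, -0.75, -0.354)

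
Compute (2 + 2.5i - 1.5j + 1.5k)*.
2 - 2.5i + 1.5j - 1.5k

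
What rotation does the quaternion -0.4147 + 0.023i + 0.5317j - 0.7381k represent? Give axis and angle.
axis = (0.0253, 0.5843, -0.8111), θ = 229°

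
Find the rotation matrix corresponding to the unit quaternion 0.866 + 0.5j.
[[0.5, 0, 0.866], [0, 1, 0], [-0.866, 0, 0.5]]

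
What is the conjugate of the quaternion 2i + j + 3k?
-2i - j - 3k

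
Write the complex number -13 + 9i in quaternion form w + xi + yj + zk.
-13 + 9i + 0j + 0k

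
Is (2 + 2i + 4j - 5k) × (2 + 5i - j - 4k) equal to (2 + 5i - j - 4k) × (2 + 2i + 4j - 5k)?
No: pq = -22 - 7i - 11j - 40k ≠ -22 + 35i + 23j + 4k = qp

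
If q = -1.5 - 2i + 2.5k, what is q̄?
-1.5 + 2i - 2.5k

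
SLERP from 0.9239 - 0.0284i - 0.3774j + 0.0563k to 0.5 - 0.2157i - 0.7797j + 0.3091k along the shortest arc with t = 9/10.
0.5565 - 0.2001i - 0.753j + 0.2884k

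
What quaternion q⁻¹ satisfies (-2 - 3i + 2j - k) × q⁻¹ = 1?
-0.1111 + 0.1667i - 0.1111j + 0.0556k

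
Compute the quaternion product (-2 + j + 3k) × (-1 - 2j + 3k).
-5 + 9i + 3j - 9k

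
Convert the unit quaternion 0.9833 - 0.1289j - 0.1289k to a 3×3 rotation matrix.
[[0.9335, 0.2535, -0.2535], [-0.2535, 0.9668, 0.0332], [0.2535, 0.0332, 0.9668]]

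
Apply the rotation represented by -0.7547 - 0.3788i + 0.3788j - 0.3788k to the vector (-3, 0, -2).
(-0.709, 0.863, -3.428)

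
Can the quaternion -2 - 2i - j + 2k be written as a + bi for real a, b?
No. The quaternion -2 - 2i - j + 2k has j-coefficient y = -1 and k-coefficient z = 2, not both zero, so it does not lie in the complex subalgebra spanned by 1 and i.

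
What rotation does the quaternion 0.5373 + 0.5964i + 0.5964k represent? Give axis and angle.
axis = (√2/2, 0, √2/2), θ = 115°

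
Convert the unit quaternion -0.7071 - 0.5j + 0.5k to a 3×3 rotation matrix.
[[0, 0.7071, 0.7071], [-0.7071, 0.5, -0.5], [-0.7071, -0.5, 0.5]]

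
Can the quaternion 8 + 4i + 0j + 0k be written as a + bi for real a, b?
Yes. The quaternion 8 + 4i has j- and k-coefficients y = z = 0, so it lies in the complex subalgebra spanned by 1 and i.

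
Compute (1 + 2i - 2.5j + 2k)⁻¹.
0.0656 - 0.1311i + 0.1639j - 0.1311k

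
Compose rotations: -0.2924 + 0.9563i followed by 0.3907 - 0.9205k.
-0.1142 + 0.3736i - 0.8803j + 0.2692k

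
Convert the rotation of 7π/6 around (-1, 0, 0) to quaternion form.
-0.2588 - 0.9659i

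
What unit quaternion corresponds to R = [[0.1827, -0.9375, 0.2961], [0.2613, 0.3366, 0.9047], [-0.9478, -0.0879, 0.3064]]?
0.6756 - 0.3673i + 0.4603j + 0.4436k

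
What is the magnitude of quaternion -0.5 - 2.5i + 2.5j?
3.571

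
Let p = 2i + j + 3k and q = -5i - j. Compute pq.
11 + 3i - 15j + 3k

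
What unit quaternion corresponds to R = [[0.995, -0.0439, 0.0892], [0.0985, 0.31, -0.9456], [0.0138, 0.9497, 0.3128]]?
0.809 + 0.5857i + 0.0233j + 0.044k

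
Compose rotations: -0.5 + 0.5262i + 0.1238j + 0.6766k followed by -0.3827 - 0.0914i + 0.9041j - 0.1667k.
0.2403 + 0.4767i - 0.5253j - 0.6626k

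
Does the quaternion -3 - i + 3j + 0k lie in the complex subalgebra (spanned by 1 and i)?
No. The quaternion -3 - i + 3j has j-coefficient y = 3 and k-coefficient z = 0, not both zero, so it does not lie in the complex subalgebra spanned by 1 and i.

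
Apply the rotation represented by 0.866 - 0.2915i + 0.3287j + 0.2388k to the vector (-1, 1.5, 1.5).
(-0.933, 1.845, 1.108)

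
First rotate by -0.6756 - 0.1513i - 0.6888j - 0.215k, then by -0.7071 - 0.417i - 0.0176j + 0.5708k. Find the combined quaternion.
0.5252 + 0.7857i + 0.3229j + 0.051k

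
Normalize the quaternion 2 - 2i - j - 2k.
0.5547 - 0.5547i - 0.2774j - 0.5547k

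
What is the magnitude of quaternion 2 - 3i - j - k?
√15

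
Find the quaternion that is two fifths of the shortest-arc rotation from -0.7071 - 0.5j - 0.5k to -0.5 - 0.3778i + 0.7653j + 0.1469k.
-0.2698 + 0.2104i - 0.8139j - 0.4695k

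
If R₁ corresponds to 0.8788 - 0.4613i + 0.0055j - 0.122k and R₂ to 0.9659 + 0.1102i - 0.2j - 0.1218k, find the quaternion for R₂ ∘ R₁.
0.8859 - 0.3237i - 0.1008j - 0.3165k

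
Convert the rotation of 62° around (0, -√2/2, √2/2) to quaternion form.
0.8572 - 0.3642j + 0.3642k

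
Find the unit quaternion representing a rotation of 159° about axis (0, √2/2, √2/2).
0.1822 + 0.6953j + 0.6953k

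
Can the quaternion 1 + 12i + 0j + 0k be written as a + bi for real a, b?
Yes. The quaternion 1 + 12i has j- and k-coefficients y = z = 0, so it lies in the complex subalgebra spanned by 1 and i.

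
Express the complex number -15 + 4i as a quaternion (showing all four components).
-15 + 4i + 0j + 0k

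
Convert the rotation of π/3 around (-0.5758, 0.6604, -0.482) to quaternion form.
0.866 - 0.2879i + 0.3302j - 0.241k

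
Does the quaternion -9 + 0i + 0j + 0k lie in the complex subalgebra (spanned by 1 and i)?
Yes. The quaternion -9 has j- and k-coefficients y = z = 0, so it lies in the complex subalgebra spanned by 1 and i.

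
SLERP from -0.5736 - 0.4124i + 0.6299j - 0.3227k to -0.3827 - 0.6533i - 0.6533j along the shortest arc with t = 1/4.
-0.6578 - 0.6113i + 0.3297j - 0.2913k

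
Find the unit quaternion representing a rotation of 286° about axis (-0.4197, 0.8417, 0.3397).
-0.7986 - 0.2526i + 0.5065j + 0.2044k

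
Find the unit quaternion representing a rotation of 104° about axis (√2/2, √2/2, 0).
0.6157 + 0.5572i + 0.5572j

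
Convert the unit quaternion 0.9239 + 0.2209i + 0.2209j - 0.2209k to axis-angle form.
axis = (√3/3, √3/3, -√3/3), θ = π/4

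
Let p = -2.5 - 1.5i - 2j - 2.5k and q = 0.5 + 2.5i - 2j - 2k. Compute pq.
-6.5 - 8i - 5.25j + 11.75k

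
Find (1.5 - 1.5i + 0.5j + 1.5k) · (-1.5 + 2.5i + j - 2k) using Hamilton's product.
4 + 3.5i + 1.5j - 8k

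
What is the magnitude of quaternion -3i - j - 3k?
√19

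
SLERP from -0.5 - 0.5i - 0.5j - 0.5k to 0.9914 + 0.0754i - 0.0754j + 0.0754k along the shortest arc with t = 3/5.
-0.8985 - 0.2827i - 0.1813j - 0.2827k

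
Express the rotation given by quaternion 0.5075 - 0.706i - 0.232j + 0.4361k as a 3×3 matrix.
[[0.512, -0.1151, -0.8513], [0.7702, -0.3772, 0.5142], [-0.3803, -0.9189, -0.1045]]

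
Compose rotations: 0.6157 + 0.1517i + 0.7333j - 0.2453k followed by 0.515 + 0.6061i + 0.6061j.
-0.2193 + 0.3026i + 0.8995j + 0.2262k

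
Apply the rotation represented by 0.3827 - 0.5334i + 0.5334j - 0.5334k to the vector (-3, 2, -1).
(-0.885, 2.817, -2.299)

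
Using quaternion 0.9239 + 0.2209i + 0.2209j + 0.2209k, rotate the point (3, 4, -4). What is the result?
(-0.851, 5.979, -2.128)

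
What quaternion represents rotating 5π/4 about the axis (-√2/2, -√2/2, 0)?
-0.3827 - 0.6533i - 0.6533j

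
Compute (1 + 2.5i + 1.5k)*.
1 - 2.5i - 1.5k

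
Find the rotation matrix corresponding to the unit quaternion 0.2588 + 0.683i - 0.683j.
[[0.067, -0.933, -0.3535], [-0.933, 0.067, -0.3535], [0.3535, 0.3535, -0.866]]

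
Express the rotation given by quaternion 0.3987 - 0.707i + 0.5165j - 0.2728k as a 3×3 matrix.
[[0.3176, -0.5128, 0.7976], [-0.9479, -0.1485, 0.282], [-0.0261, -0.8456, -0.5332]]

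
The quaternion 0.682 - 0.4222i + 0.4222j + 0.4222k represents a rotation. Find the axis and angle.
axis = (-√3/3, √3/3, √3/3), θ = 94°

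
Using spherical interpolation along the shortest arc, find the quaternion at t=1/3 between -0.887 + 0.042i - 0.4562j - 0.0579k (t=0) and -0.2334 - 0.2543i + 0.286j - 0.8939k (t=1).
-0.8455 - 0.0844i - 0.2445j - 0.4671k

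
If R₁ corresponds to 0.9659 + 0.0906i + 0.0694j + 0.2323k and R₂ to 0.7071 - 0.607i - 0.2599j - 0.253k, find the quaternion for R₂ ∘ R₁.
0.8148 - 0.5651i - 0.0839j - 0.0987k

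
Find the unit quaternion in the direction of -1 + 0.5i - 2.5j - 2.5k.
-0.2697 + 0.1348i - 0.6742j - 0.6742k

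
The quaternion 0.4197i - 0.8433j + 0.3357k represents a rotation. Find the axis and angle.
axis = (0.4197, -0.8433, 0.3357), θ = π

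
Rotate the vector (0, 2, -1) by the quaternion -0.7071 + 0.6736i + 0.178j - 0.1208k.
(0.552, -0.783, -2.02)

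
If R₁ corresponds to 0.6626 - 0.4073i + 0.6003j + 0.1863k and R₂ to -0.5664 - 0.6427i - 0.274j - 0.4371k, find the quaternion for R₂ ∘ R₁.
-0.3912 + 0.0162i - 0.2238j - 0.8926k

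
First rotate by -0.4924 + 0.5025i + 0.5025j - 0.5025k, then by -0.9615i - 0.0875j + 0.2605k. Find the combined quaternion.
0.658 + 0.3865i - 0.3092j - 0.5675k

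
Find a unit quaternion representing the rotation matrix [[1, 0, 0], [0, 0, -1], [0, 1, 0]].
0.7071 + 0.7071i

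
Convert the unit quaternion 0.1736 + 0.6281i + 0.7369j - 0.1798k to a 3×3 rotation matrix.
[[-0.1507, 0.9881, 0.03], [0.8633, 0.1463, -0.4831], [-0.4817, -0.0469, -0.8751]]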